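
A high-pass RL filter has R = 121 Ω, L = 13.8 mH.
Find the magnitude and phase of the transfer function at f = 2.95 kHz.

Step 1 — Angular frequency: ω = 2π·2950 = 1.854e+04 rad/s.
Step 2 — Transfer function: H(jω) = jωL/(R + jωL).
Step 3 — Numerator jωL = j·255.8; denominator R + jωL = 121 + j255.8.
Step 4 — H = 0.8171 + j0.3865.
Step 5 — Magnitude: |H| = 0.904 (-0.9 dB); phase: φ = 25.3°.

|H| = 0.904 (-0.9 dB), φ = 25.3°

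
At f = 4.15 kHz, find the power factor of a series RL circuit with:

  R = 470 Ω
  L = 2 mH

Step 1 — Angular frequency: ω = 2π·f = 2π·4150 = 2.608e+04 rad/s.
Step 2 — Component impedances:
  R: Z = R = 470 Ω
  L: Z = jωL = j·2.608e+04·0.002 = 0 + j52.15 Ω
Step 3 — Series combination: Z_total = R + L = 470 + j52.15 Ω = 472.9∠6.3° Ω.
Step 4 — Power factor: PF = cos(φ) = Re(Z)/|Z| = 470/472.9 = 0.9939.
Step 5 — Type: Im(Z) = 52.15 ⇒ lagging (phase φ = 6.3°).

PF = 0.9939 (lagging, φ = 6.3°)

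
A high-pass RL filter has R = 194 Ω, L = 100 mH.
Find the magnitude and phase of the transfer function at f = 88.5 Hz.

Step 1 — Angular frequency: ω = 2π·88.5 = 556.1 rad/s.
Step 2 — Transfer function: H(jω) = jωL/(R + jωL).
Step 3 — Numerator jωL = j·55.61; denominator R + jωL = 194 + j55.61.
Step 4 — H = 0.07592 + j0.2649.
Step 5 — Magnitude: |H| = 0.2755 (-11.2 dB); phase: φ = 74.0°.

|H| = 0.2755 (-11.2 dB), φ = 74.0°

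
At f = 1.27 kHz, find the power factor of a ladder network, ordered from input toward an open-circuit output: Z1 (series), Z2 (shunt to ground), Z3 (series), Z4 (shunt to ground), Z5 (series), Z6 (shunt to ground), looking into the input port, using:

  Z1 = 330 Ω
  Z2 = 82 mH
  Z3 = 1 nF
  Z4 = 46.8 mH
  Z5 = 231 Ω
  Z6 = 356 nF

Step 1 — Angular frequency: ω = 2π·f = 2π·1270 = 7980 rad/s.
Step 2 — Component impedances:
  Z1: Z = R = 330 Ω
  Z2: Z = jωL = j·7980·0.082 = 0 + j654.3 Ω
  Z3: Z = 1/(jωC) = -j/(ω·C) = 0 - j1.253e+05 Ω
  Z4: Z = jωL = j·7980·0.0468 = 0 + j373.4 Ω
  Z5: Z = R = 231 Ω
  Z6: Z = 1/(jωC) = -j/(ω·C) = 0 - j352 Ω
Step 3 — Ladder network (open output): work backward from the far end, alternating series and parallel combinations. Z_in = 330 + j657.8 Ω = 735.9∠63.4° Ω.
Step 4 — Power factor: PF = cos(φ) = Re(Z)/|Z| = 330/735.9 = 0.4484.
Step 5 — Type: Im(Z) = 657.8 ⇒ lagging (phase φ = 63.4°).

PF = 0.4484 (lagging, φ = 63.4°)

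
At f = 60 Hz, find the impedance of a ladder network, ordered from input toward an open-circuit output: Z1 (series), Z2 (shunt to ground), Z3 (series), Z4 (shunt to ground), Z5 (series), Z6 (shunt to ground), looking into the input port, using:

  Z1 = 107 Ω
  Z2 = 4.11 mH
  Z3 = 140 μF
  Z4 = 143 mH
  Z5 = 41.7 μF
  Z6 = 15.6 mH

Step 1 — Angular frequency: ω = 2π·f = 2π·60 = 377 rad/s.
Step 2 — Component impedances:
  Z1: Z = R = 107 Ω
  Z2: Z = jωL = j·377·0.00411 = 0 + j1.549 Ω
  Z3: Z = 1/(jωC) = -j/(ω·C) = 0 - j18.95 Ω
  Z4: Z = jωL = j·377·0.143 = 0 + j53.91 Ω
  Z5: Z = 1/(jωC) = -j/(ω·C) = 0 - j63.61 Ω
  Z6: Z = jωL = j·377·0.0156 = 0 + j5.881 Ω
Step 3 — Ladder network (open output): work backward from the far end, alternating series and parallel combinations. Z_in = 107 + j1.546 Ω = 107∠0.8° Ω.

Z = 107 + j1.546 Ω = 107∠0.8° Ω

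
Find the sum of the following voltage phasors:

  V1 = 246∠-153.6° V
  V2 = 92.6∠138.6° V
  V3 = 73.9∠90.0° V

Step 1 — Convert each phasor to rectangular form:
  V1 = 246·(cos(-153.6°) + j·sin(-153.6°)) = -220.3 - j109.4 V
  V2 = 92.6·(cos(138.6°) + j·sin(138.6°)) = -69.46 + j61.24 V
  V3 = 73.9·(cos(90.0°) + j·sin(90.0°)) = 0 + j73.9 V
Step 2 — Sum components: V_total = -289.8 + j25.76 V.
Step 3 — Convert to polar: |V_total| = 290.9 V, ∠V_total = 174.9°.

V_total = 290.9∠174.9° V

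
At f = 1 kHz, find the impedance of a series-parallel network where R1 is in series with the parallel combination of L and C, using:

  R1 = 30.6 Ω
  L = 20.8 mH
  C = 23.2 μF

Step 1 — Angular frequency: ω = 2π·f = 2π·1000 = 6283 rad/s.
Step 2 — Component impedances:
  R1: Z = R = 30.6 Ω
  L: Z = jωL = j·6283·0.0208 = 0 + j130.7 Ω
  C: Z = 1/(jωC) = -j/(ω·C) = 0 - j6.86 Ω
Step 3 — Parallel branch: L || C = 1/(1/L + 1/C) = 0 - j7.24 Ω.
Step 4 — Series with R1: Z_total = R1 + (L || C) = 30.6 - j7.24 Ω = 31.44∠-13.3° Ω.

Z = 30.6 - j7.24 Ω = 31.44∠-13.3° Ω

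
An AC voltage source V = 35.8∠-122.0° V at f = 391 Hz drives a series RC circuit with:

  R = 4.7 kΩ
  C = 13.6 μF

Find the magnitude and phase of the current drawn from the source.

Step 1 — Angular frequency: ω = 2π·f = 2π·391 = 2457 rad/s.
Step 2 — Component impedances:
  R: Z = R = 4700 Ω
  C: Z = 1/(jωC) = -j/(ω·C) = 0 - j29.93 Ω
Step 3 — Series combination: Z_total = R + C = 4700 - j29.93 Ω = 4700∠-0.4° Ω.
Step 4 — Source phasor: V = 35.8∠-122.0° V = -18.97 - j30.36 V.
Step 5 — Ohm's law: I = V / Z_total = (-18.97 - j30.36) / (4700 - j29.93) = -0.003995 - j0.006485 A.
Step 6 — Convert to polar: |I| = 0.007617 A, ∠I = -121.6°.

I = 0.007617∠-121.6° A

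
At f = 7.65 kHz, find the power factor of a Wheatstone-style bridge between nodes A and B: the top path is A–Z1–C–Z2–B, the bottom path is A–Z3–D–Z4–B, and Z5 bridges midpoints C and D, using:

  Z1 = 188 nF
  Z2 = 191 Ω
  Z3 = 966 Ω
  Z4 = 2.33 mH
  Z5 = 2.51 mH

Step 1 — Angular frequency: ω = 2π·f = 2π·7650 = 4.807e+04 rad/s.
Step 2 — Component impedances:
  Z1: Z = 1/(jωC) = -j/(ω·C) = 0 - j110.7 Ω
  Z2: Z = R = 191 Ω
  Z3: Z = R = 966 Ω
  Z4: Z = jωL = j·4.807e+04·0.00233 = 0 + j112 Ω
  Z5: Z = jωL = j·4.807e+04·0.00251 = 0 + j120.6 Ω
Step 3 — Bridge requires nodal analysis (the Z5 bridge couples midpoints C and D, so the two paths cannot be reduced to a simple series/parallel combination). Setting node B to ground and injecting 1 A at node A, the 3-node admittance system at A, C, D solves to V_A = Z_AB = 114.2 - j9.615 Ω = 114.7∠-4.8° Ω.
Step 4 — Power factor: PF = cos(φ) = Re(Z)/|Z| = 114.25/114.65 = 0.9965.
Step 5 — Type: Im(Z) = -9.615 ⇒ leading (phase φ = -4.8°).

PF = 0.9965 (leading, φ = -4.8°)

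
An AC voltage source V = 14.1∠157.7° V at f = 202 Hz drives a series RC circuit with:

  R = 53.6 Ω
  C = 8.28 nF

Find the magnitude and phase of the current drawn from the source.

Step 1 — Angular frequency: ω = 2π·f = 2π·202 = 1269 rad/s.
Step 2 — Component impedances:
  R: Z = R = 53.6 Ω
  C: Z = 1/(jωC) = -j/(ω·C) = 0 - j9.516e+04 Ω
Step 3 — Series combination: Z_total = R + C = 53.6 - j9.516e+04 Ω = 9.516e+04∠-90.0° Ω.
Step 4 — Source phasor: V = 14.1∠157.7° V = -13.05 + j5.35 V.
Step 5 — Ohm's law: I = V / Z_total = (-13.05 + j5.35) / (53.6 - j9.516e+04) = -5.63e-05 - j0.0001371 A.
Step 6 — Convert to polar: |I| = 0.0001482 A, ∠I = -112.3°.

I = 0.0001482∠-112.3° A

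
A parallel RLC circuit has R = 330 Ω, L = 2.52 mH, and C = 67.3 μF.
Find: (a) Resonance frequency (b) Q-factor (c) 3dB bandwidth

Step 1 — Resonance: ω₀ = 1/√(LC) = 1/√(0.00252·6.73e-05) = 2428 rad/s.
Step 2 — f₀ = ω₀/(2π) = 386.5 Hz.
Step 3 — Parallel Q: Q = R/(ω₀L) = 330/(2428·0.00252) = 53.93.
Step 4 — Bandwidth: Δω = ω₀/Q = 45.03 rad/s; BW = Δω/(2π) = 7.166 Hz.

(a) f₀ = 386.5 Hz  (b) Q = 53.93  (c) BW = 7.166 Hz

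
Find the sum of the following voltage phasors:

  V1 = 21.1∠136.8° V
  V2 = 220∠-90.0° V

Step 1 — Convert each phasor to rectangular form:
  V1 = 21.1·(cos(136.8°) + j·sin(136.8°)) = -15.38 + j14.44 V
  V2 = 220·(cos(-90.0°) + j·sin(-90.0°)) = 0 - j220 V
Step 2 — Sum components: V_total = -15.38 - j205.6 V.
Step 3 — Convert to polar: |V_total| = 206.1 V, ∠V_total = -94.3°.

V_total = 206.1∠-94.3° V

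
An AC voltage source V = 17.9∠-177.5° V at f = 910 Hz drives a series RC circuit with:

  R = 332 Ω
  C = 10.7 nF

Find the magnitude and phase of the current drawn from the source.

Step 1 — Angular frequency: ω = 2π·f = 2π·910 = 5718 rad/s.
Step 2 — Component impedances:
  R: Z = R = 332 Ω
  C: Z = 1/(jωC) = -j/(ω·C) = 0 - j1.635e+04 Ω
Step 3 — Series combination: Z_total = R + C = 332 - j1.635e+04 Ω = 1.635e+04∠-88.8° Ω.
Step 4 — Source phasor: V = 17.9∠-177.5° V = -17.88 - j0.7808 V.
Step 5 — Ohm's law: I = V / Z_total = (-17.88 - j0.7808) / (332 - j1.635e+04) = 2.554e-05 - j0.001095 A.
Step 6 — Convert to polar: |I| = 0.001095 A, ∠I = -88.7°.

I = 0.001095∠-88.7° A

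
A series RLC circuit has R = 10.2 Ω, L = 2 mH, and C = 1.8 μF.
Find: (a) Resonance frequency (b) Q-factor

Step 1 — Resonance condition Im(Z)=0 gives ω₀ = 1/√(LC).
Step 2 — ω₀ = 1/√(0.002·1.8e-06) = 1.667e+04 rad/s.
Step 3 — f₀ = ω₀/(2π) = 2653 Hz.
Step 4 — Series Q: Q = ω₀L/R = 1.667e+04·0.002/10.2 = 3.268.

(a) f₀ = 2653 Hz  (b) Q = 3.268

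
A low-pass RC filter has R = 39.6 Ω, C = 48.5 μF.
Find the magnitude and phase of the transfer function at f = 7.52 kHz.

Step 1 — Angular frequency: ω = 2π·7520 = 4.725e+04 rad/s.
Step 2 — Transfer function: H(jω) = 1/(1 + jωRC).
Step 3 — Denominator: 1 + jωRC = 1 + j·4.725e+04·39.6·4.85e-05 = 1 + j90.75.
Step 4 — H = 0.0001214 - j0.01102.
Step 5 — Magnitude: |H| = 0.01102 (-39.2 dB); phase: φ = -89.4°.

|H| = 0.01102 (-39.2 dB), φ = -89.4°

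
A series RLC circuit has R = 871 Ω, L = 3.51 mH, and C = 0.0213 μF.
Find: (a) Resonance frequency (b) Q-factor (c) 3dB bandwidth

Step 1 — Resonance: ω₀ = 1/√(LC) = 1/√(0.00351·2.13e-08) = 1.157e+05 rad/s.
Step 2 — f₀ = ω₀/(2π) = 1.841e+04 Hz.
Step 3 — Series Q: Q = ω₀L/R = 1.157e+05·0.00351/871 = 0.4661.
Step 4 — Bandwidth: Δω = ω₀/Q = 2.481e+05 rad/s; BW = Δω/(2π) = 3.949e+04 Hz.

(a) f₀ = 1.841e+04 Hz  (b) Q = 0.4661  (c) BW = 3.949e+04 Hz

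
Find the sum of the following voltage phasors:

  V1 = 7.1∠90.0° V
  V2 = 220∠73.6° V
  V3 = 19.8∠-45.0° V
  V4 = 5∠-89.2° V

Step 1 — Convert each phasor to rectangular form:
  V1 = 7.1·(cos(90.0°) + j·sin(90.0°)) = 0 + j7.1 V
  V2 = 220·(cos(73.6°) + j·sin(73.6°)) = 62.12 + j211 V
  V3 = 19.8·(cos(-45.0°) + j·sin(-45.0°)) = 14 - j14 V
  V4 = 5·(cos(-89.2°) + j·sin(-89.2°)) = 0.06981 - j5 V
Step 2 — Sum components: V_total = 76.19 + j199.1 V.
Step 3 — Convert to polar: |V_total| = 213.2 V, ∠V_total = 69.1°.

V_total = 213.2∠69.1° V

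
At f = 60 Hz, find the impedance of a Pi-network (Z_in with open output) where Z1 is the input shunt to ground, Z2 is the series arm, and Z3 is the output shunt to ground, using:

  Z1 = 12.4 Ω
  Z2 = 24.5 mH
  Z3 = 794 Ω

Step 1 — Angular frequency: ω = 2π·f = 2π·60 = 377 rad/s.
Step 2 — Component impedances:
  Z1: Z = R = 12.4 Ω
  Z2: Z = jωL = j·377·0.0245 = 0 + j9.236 Ω
  Z3: Z = R = 794 Ω
Step 3 — With open output, the series arm Z2 and the output shunt Z3 appear in series to ground: Z2 + Z3 = 794 + j9.236 Ω.
Step 4 — Parallel with input shunt Z1: Z_in = Z1 || (Z2 + Z3) = 12.21 + j0.002184 Ω = 12.21∠0.0° Ω.

Z = 12.21 + j0.002184 Ω = 12.21∠0.0° Ω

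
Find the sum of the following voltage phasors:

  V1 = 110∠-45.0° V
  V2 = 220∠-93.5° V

Step 1 — Convert each phasor to rectangular form:
  V1 = 110·(cos(-45.0°) + j·sin(-45.0°)) = 77.78 - j77.78 V
  V2 = 220·(cos(-93.5°) + j·sin(-93.5°)) = -13.43 - j219.6 V
Step 2 — Sum components: V_total = 64.35 - j297.4 V.
Step 3 — Convert to polar: |V_total| = 304.3 V, ∠V_total = -77.8°.

V_total = 304.3∠-77.8° V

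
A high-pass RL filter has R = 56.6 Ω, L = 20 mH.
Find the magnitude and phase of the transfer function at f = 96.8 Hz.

Step 1 — Angular frequency: ω = 2π·96.8 = 608.2 rad/s.
Step 2 — Transfer function: H(jω) = jωL/(R + jωL).
Step 3 — Numerator jωL = j·12.16; denominator R + jωL = 56.6 + j12.16.
Step 4 — H = 0.04415 + j0.2054.
Step 5 — Magnitude: |H| = 0.2101 (-13.6 dB); phase: φ = 77.9°.

|H| = 0.2101 (-13.6 dB), φ = 77.9°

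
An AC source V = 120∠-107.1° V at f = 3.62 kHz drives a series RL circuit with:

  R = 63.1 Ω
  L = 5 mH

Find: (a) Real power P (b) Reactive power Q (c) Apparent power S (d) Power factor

Step 1 — Angular frequency: ω = 2π·f = 2π·3620 = 2.275e+04 rad/s.
Step 2 — Component impedances:
  R: Z = R = 63.1 Ω
  L: Z = jωL = j·2.275e+04·0.005 = 0 + j113.7 Ω
Step 3 — Series combination: Z_total = R + L = 63.1 + j113.7 Ω = 130.1∠61.0° Ω.
Step 4 — Source phasor: V = 120∠-107.1° V = -35.28 - j114.7 V.
Step 5 — Current: I = V / Z = -0.9028 - j0.1906 A = 0.9227∠-168.1° A.
Step 6 — Complex power: S = V·I* = 53.72 + j96.82 VA.
Step 7 — Real power: P = Re(S) = 53.72 W.
Step 8 — Reactive power: Q = Im(S) = 96.82 VAR.
Step 9 — Apparent power: |S| = 110.7 VA.
Step 10 — Power factor: PF = P/|S| = 0.4852 (lagging).

(a) P = 53.72 W  (b) Q = 96.82 VAR  (c) S = 110.7 VA  (d) PF = 0.4852 (lagging)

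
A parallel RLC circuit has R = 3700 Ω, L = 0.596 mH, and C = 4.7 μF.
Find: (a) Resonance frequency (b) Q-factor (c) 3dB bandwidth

Step 1 — Resonance: ω₀ = 1/√(LC) = 1/√(0.000596·4.7e-06) = 1.889e+04 rad/s.
Step 2 — f₀ = ω₀/(2π) = 3007 Hz.
Step 3 — Parallel Q: Q = R/(ω₀L) = 3700/(1.889e+04·0.000596) = 328.6.
Step 4 — Bandwidth: Δω = ω₀/Q = 57.5 rad/s; BW = Δω/(2π) = 9.152 Hz.

(a) f₀ = 3007 Hz  (b) Q = 328.6  (c) BW = 9.152 Hz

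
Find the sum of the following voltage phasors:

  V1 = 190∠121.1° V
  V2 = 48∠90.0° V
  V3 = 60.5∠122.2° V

Step 1 — Convert each phasor to rectangular form:
  V1 = 190·(cos(121.1°) + j·sin(121.1°)) = -98.14 + j162.7 V
  V2 = 48·(cos(90.0°) + j·sin(90.0°)) = 0 + j48 V
  V3 = 60.5·(cos(122.2°) + j·sin(122.2°)) = -32.24 + j51.19 V
Step 2 — Sum components: V_total = -130.4 + j261.9 V.
Step 3 — Convert to polar: |V_total| = 292.5 V, ∠V_total = 116.5°.

V_total = 292.5∠116.5° V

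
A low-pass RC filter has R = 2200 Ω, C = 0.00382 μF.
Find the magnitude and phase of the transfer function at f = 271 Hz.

Step 1 — Angular frequency: ω = 2π·271 = 1703 rad/s.
Step 2 — Transfer function: H(jω) = 1/(1 + jωRC).
Step 3 — Denominator: 1 + jωRC = 1 + j·1703·2200·3.82e-09 = 1 + j0.01431.
Step 4 — H = 0.9998 - j0.01431.
Step 5 — Magnitude: |H| = 0.9999 (-0.0 dB); phase: φ = -0.8°.

|H| = 0.9999 (-0.0 dB), φ = -0.8°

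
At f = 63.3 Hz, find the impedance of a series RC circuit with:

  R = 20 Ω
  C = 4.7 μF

Step 1 — Angular frequency: ω = 2π·f = 2π·63.3 = 397.7 rad/s.
Step 2 — Component impedances:
  R: Z = R = 20 Ω
  C: Z = 1/(jωC) = -j/(ω·C) = 0 - j535 Ω
Step 3 — Series combination: Z_total = R + C = 20 - j535 Ω = 535.3∠-87.9° Ω.

Z = 20 - j535 Ω = 535.3∠-87.9° Ω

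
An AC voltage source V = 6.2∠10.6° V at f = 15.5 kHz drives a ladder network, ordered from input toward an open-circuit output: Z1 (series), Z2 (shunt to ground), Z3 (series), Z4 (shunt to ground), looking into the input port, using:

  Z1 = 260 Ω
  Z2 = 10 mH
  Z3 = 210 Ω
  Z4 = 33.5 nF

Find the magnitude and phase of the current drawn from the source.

Step 1 — Angular frequency: ω = 2π·f = 2π·1.55e+04 = 9.739e+04 rad/s.
Step 2 — Component impedances:
  Z1: Z = R = 260 Ω
  Z2: Z = jωL = j·9.739e+04·0.01 = 0 + j973.9 Ω
  Z3: Z = R = 210 Ω
  Z4: Z = 1/(jωC) = -j/(ω·C) = 0 - j306.5 Ω
Step 3 — Ladder network (open output): work backward from the far end, alternating series and parallel combinations. Z_in = 666.9 - j319.2 Ω = 739.4∠-25.6° Ω.
Step 4 — Source phasor: V = 6.2∠10.6° V = 6.094 + j1.14 V.
Step 5 — Ohm's law: I = V / Z_total = (6.094 + j1.14) / (666.9 - j319.2) = 0.006768 + j0.00495 A.
Step 6 — Convert to polar: |I| = 0.008385 A, ∠I = 36.2°.

I = 0.008385∠36.2° A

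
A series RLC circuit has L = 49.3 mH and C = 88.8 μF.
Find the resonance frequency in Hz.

Step 1 — Resonance condition Im(Z)=0 gives ω₀ = 1/√(LC).
Step 2 — ω₀ = 1/√(0.0493·8.88e-05) = 477.9 rad/s.
Step 3 — f₀ = ω₀/(2π) = 76.07 Hz.

f₀ = 76.07 Hz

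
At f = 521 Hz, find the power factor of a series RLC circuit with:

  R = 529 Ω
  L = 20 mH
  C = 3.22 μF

Step 1 — Angular frequency: ω = 2π·f = 2π·521 = 3274 rad/s.
Step 2 — Component impedances:
  R: Z = R = 529 Ω
  L: Z = jωL = j·3274·0.02 = 0 + j65.47 Ω
  C: Z = 1/(jωC) = -j/(ω·C) = 0 - j94.87 Ω
Step 3 — Series combination: Z_total = R + L + C = 529 - j29.4 Ω = 529.8∠-3.2° Ω.
Step 4 — Power factor: PF = cos(φ) = Re(Z)/|Z| = 529/529.8 = 0.9985.
Step 5 — Type: Im(Z) = -29.4 ⇒ leading (phase φ = -3.2°).

PF = 0.9985 (leading, φ = -3.2°)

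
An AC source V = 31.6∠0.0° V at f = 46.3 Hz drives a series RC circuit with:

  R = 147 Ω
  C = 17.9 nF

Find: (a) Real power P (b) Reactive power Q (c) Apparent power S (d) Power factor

Step 1 — Angular frequency: ω = 2π·f = 2π·46.3 = 290.9 rad/s.
Step 2 — Component impedances:
  R: Z = R = 147 Ω
  C: Z = 1/(jωC) = -j/(ω·C) = 0 - j1.92e+05 Ω
Step 3 — Series combination: Z_total = R + C = 147 - j1.92e+05 Ω = 1.92e+05∠-90.0° Ω.
Step 4 — Source phasor: V = 31.6∠0.0° V = 31.6 V.
Step 5 — Current: I = V / Z = 1.26e-07 + j0.0001646 A = 0.0001646∠90.0° A.
Step 6 — Complex power: S = V·I* = 3.98e-06 - j0.0052 VA.
Step 7 — Real power: P = Re(S) = 3.98e-06 W.
Step 8 — Reactive power: Q = Im(S) = -0.0052 VAR.
Step 9 — Apparent power: |S| = 0.0052 VA.
Step 10 — Power factor: PF = P/|S| = 0.0007655 (leading).

(a) P = 3.98e-06 W  (b) Q = -0.0052 VAR  (c) S = 0.0052 VA  (d) PF = 0.0007655 (leading)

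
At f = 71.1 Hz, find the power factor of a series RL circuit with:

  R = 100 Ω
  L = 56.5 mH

Step 1 — Angular frequency: ω = 2π·f = 2π·71.1 = 446.7 rad/s.
Step 2 — Component impedances:
  R: Z = R = 100 Ω
  L: Z = jωL = j·446.7·0.0565 = 0 + j25.24 Ω
Step 3 — Series combination: Z_total = R + L = 100 + j25.24 Ω = 103.1∠14.2° Ω.
Step 4 — Power factor: PF = cos(φ) = Re(Z)/|Z| = 100/103.14 = 0.9696.
Step 5 — Type: Im(Z) = 25.24 ⇒ lagging (phase φ = 14.2°).

PF = 0.9696 (lagging, φ = 14.2°)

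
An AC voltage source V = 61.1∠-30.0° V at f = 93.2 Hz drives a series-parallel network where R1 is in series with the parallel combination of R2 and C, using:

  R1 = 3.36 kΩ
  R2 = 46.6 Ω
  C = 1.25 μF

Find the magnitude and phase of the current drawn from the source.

Step 1 — Angular frequency: ω = 2π·f = 2π·93.2 = 585.6 rad/s.
Step 2 — Component impedances:
  R1: Z = R = 3360 Ω
  R2: Z = R = 46.6 Ω
  C: Z = 1/(jωC) = -j/(ω·C) = 0 - j1366 Ω
Step 3 — Parallel branch: R2 || C = 1/(1/R2 + 1/C) = 46.55 - j1.588 Ω.
Step 4 — Series with R1: Z_total = R1 + (R2 || C) = 3407 - j1.588 Ω = 3407∠-0.0° Ω.
Step 5 — Source phasor: V = 61.1∠-30.0° V = 52.91 - j30.55 V.
Step 6 — Ohm's law: I = V / Z_total = (52.91 - j30.55) / (3407 - j1.588) = 0.01554 - j0.008961 A.
Step 7 — Convert to polar: |I| = 0.01794 A, ∠I = -30.0°.

I = 0.01794∠-30.0° A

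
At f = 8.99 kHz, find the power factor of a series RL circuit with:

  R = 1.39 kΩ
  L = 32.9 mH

Step 1 — Angular frequency: ω = 2π·f = 2π·8990 = 5.649e+04 rad/s.
Step 2 — Component impedances:
  R: Z = R = 1390 Ω
  L: Z = jωL = j·5.649e+04·0.0329 = 0 + j1858 Ω
Step 3 — Series combination: Z_total = R + L = 1390 + j1858 Ω = 2321∠53.2° Ω.
Step 4 — Power factor: PF = cos(φ) = Re(Z)/|Z| = 1390/2320.7 = 0.599.
Step 5 — Type: Im(Z) = 1858 ⇒ lagging (phase φ = 53.2°).

PF = 0.599 (lagging, φ = 53.2°)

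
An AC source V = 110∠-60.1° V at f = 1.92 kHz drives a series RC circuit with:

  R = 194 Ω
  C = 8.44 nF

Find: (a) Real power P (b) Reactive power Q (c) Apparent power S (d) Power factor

Step 1 — Angular frequency: ω = 2π·f = 2π·1920 = 1.206e+04 rad/s.
Step 2 — Component impedances:
  R: Z = R = 194 Ω
  C: Z = 1/(jωC) = -j/(ω·C) = 0 - j9821 Ω
Step 3 — Series combination: Z_total = R + C = 194 - j9821 Ω = 9823∠-88.9° Ω.
Step 4 — Source phasor: V = 110∠-60.1° V = 54.83 - j95.36 V.
Step 5 — Current: I = V / Z = 0.009816 + j0.005389 A = 0.0112∠28.8° A.
Step 6 — Complex power: S = V·I* = 0.02433 - j1.232 VA.
Step 7 — Real power: P = Re(S) = 0.02433 W.
Step 8 — Reactive power: Q = Im(S) = -1.232 VAR.
Step 9 — Apparent power: |S| = 1.232 VA.
Step 10 — Power factor: PF = P/|S| = 0.01975 (leading).

(a) P = 0.02433 W  (b) Q = -1.232 VAR  (c) S = 1.232 VA  (d) PF = 0.01975 (leading)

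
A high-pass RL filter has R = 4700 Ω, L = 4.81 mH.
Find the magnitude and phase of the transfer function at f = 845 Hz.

Step 1 — Angular frequency: ω = 2π·845 = 5309 rad/s.
Step 2 — Transfer function: H(jω) = jωL/(R + jωL).
Step 3 — Numerator jωL = j·25.54; denominator R + jωL = 4700 + j25.54.
Step 4 — H = 2.952e-05 + j0.005433.
Step 5 — Magnitude: |H| = 0.005433 (-45.3 dB); phase: φ = 89.7°.

|H| = 0.005433 (-45.3 dB), φ = 89.7°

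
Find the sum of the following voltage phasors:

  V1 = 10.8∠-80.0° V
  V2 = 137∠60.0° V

Step 1 — Convert each phasor to rectangular form:
  V1 = 10.8·(cos(-80.0°) + j·sin(-80.0°)) = 1.875 - j10.64 V
  V2 = 137·(cos(60.0°) + j·sin(60.0°)) = 68.5 + j118.6 V
Step 2 — Sum components: V_total = 70.38 + j108 V.
Step 3 — Convert to polar: |V_total| = 128.9 V, ∠V_total = 56.9°.

V_total = 128.9∠56.9° V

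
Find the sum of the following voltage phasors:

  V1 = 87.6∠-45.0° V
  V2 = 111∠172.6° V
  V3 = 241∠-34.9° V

Step 1 — Convert each phasor to rectangular form:
  V1 = 87.6·(cos(-45.0°) + j·sin(-45.0°)) = 61.94 - j61.94 V
  V2 = 111·(cos(172.6°) + j·sin(172.6°)) = -110.1 + j14.3 V
  V3 = 241·(cos(-34.9°) + j·sin(-34.9°)) = 197.7 - j137.9 V
Step 2 — Sum components: V_total = 149.5 - j185.5 V.
Step 3 — Convert to polar: |V_total| = 238.3 V, ∠V_total = -51.1°.

V_total = 238.3∠-51.1° V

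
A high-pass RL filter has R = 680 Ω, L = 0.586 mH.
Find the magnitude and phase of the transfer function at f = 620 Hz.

Step 1 — Angular frequency: ω = 2π·620 = 3896 rad/s.
Step 2 — Transfer function: H(jω) = jωL/(R + jωL).
Step 3 — Numerator jωL = j·2.283; denominator R + jωL = 680 + j2.283.
Step 4 — H = 1.127e-05 + j0.003357.
Step 5 — Magnitude: |H| = 0.003357 (-49.5 dB); phase: φ = 89.8°.

|H| = 0.003357 (-49.5 dB), φ = 89.8°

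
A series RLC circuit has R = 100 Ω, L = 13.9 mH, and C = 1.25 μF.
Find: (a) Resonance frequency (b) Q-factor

Step 1 — Resonance condition Im(Z)=0 gives ω₀ = 1/√(LC).
Step 2 — ω₀ = 1/√(0.0139·1.25e-06) = 7586 rad/s.
Step 3 — f₀ = ω₀/(2π) = 1207 Hz.
Step 4 — Series Q: Q = ω₀L/R = 7586·0.0139/100 = 1.055.

(a) f₀ = 1207 Hz  (b) Q = 1.055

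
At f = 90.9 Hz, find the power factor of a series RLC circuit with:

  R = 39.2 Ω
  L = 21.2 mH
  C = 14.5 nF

Step 1 — Angular frequency: ω = 2π·f = 2π·90.9 = 571.1 rad/s.
Step 2 — Component impedances:
  R: Z = R = 39.2 Ω
  L: Z = jωL = j·571.1·0.0212 = 0 + j12.11 Ω
  C: Z = 1/(jωC) = -j/(ω·C) = 0 - j1.208e+05 Ω
Step 3 — Series combination: Z_total = R + L + C = 39.2 - j1.207e+05 Ω = 1.207e+05∠-90.0° Ω.
Step 4 — Power factor: PF = cos(φ) = Re(Z)/|Z| = 39.2/1.2074e+05 = 0.0003247.
Step 5 — Type: Im(Z) = -1.207e+05 ⇒ leading (phase φ = -90.0°).

PF = 0.0003247 (leading, φ = -90.0°)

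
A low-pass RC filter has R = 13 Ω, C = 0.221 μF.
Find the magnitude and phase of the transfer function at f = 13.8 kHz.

Step 1 — Angular frequency: ω = 2π·1.38e+04 = 8.671e+04 rad/s.
Step 2 — Transfer function: H(jω) = 1/(1 + jωRC).
Step 3 — Denominator: 1 + jωRC = 1 + j·8.671e+04·13·2.21e-07 = 1 + j0.2491.
Step 4 — H = 0.9416 - j0.2346.
Step 5 — Magnitude: |H| = 0.9703 (-0.3 dB); phase: φ = -14.0°.

|H| = 0.9703 (-0.3 dB), φ = -14.0°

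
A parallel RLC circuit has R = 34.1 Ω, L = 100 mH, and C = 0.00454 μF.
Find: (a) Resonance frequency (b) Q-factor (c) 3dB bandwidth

Step 1 — Resonance: ω₀ = 1/√(LC) = 1/√(0.1·4.54e-09) = 4.693e+04 rad/s.
Step 2 — f₀ = ω₀/(2π) = 7470 Hz.
Step 3 — Parallel Q: Q = R/(ω₀L) = 34.1/(4.693e+04·0.1) = 0.007266.
Step 4 — Bandwidth: Δω = ω₀/Q = 6.459e+06 rad/s; BW = Δω/(2π) = 1.028e+06 Hz.

(a) f₀ = 7470 Hz  (b) Q = 0.007266  (c) BW = 1.028e+06 Hz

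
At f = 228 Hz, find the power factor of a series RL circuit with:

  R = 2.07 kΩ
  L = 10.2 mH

Step 1 — Angular frequency: ω = 2π·f = 2π·228 = 1433 rad/s.
Step 2 — Component impedances:
  R: Z = R = 2070 Ω
  L: Z = jωL = j·1433·0.0102 = 0 + j14.61 Ω
Step 3 — Series combination: Z_total = R + L = 2070 + j14.61 Ω = 2070∠0.4° Ω.
Step 4 — Power factor: PF = cos(φ) = Re(Z)/|Z| = 2070/2070 = 1.
Step 5 — Type: Im(Z) = 14.61 ⇒ lagging (phase φ = 0.4°).

PF = 1 (lagging, φ = 0.4°)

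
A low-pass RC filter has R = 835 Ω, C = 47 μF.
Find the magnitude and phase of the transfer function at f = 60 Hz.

Step 1 — Angular frequency: ω = 2π·60 = 377 rad/s.
Step 2 — Transfer function: H(jω) = 1/(1 + jωRC).
Step 3 — Denominator: 1 + jωRC = 1 + j·377·835·4.7e-05 = 1 + j14.8.
Step 4 — H = 0.004548 - j0.06728.
Step 5 — Magnitude: |H| = 0.06744 (-23.4 dB); phase: φ = -86.1°.

|H| = 0.06744 (-23.4 dB), φ = -86.1°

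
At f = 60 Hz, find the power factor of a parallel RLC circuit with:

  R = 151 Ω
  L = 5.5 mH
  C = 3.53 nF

Step 1 — Angular frequency: ω = 2π·f = 2π·60 = 377 rad/s.
Step 2 — Component impedances:
  R: Z = R = 151 Ω
  L: Z = jωL = j·377·0.0055 = 0 + j2.073 Ω
  C: Z = 1/(jωC) = -j/(ω·C) = 0 - j7.514e+05 Ω
Step 3 — Parallel combination: 1/Z_total = 1/R + 1/L + 1/C; Z_total = 0.02847 + j2.073 Ω = 2.073∠89.2° Ω.
Step 4 — Power factor: PF = cos(φ) = Re(Z)/|Z| = 0.02847/2.073 = 0.01373.
Step 5 — Type: Im(Z) = 2.073 ⇒ lagging (phase φ = 89.2°).

PF = 0.01373 (lagging, φ = 89.2°)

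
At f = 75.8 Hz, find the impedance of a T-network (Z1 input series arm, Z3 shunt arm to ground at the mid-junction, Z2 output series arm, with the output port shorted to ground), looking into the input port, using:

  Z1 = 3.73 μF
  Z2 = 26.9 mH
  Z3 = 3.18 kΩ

Step 1 — Angular frequency: ω = 2π·f = 2π·75.8 = 476.3 rad/s.
Step 2 — Component impedances:
  Z1: Z = 1/(jωC) = -j/(ω·C) = 0 - j562.9 Ω
  Z2: Z = jωL = j·476.3·0.0269 = 0 + j12.81 Ω
  Z3: Z = R = 3180 Ω
Step 3 — With the output port shorted to ground, the output series arm Z2 runs from the junction to ground; the shunt arm Z3 also runs from the junction to ground. They appear in parallel: Z3 || Z2 = 0.05161 + j12.81 Ω.
Step 4 — Series with input arm Z1: Z_in = Z1 + (Z3 || Z2) = 0.05161 - j550.1 Ω = 550.1∠-90.0° Ω.

Z = 0.05161 - j550.1 Ω = 550.1∠-90.0° Ω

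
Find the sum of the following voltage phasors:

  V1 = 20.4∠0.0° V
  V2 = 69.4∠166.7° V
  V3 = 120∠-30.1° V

Step 1 — Convert each phasor to rectangular form:
  V1 = 20.4·(cos(0.0°) + j·sin(0.0°)) = 20.4 V
  V2 = 69.4·(cos(166.7°) + j·sin(166.7°)) = -67.54 + j15.97 V
  V3 = 120·(cos(-30.1°) + j·sin(-30.1°)) = 103.8 - j60.18 V
Step 2 — Sum components: V_total = 56.68 - j44.22 V.
Step 3 — Convert to polar: |V_total| = 71.89 V, ∠V_total = -38.0°.

V_total = 71.89∠-38.0° V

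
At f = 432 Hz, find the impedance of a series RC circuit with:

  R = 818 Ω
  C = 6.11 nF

Step 1 — Angular frequency: ω = 2π·f = 2π·432 = 2714 rad/s.
Step 2 — Component impedances:
  R: Z = R = 818 Ω
  C: Z = 1/(jωC) = -j/(ω·C) = 0 - j6.03e+04 Ω
Step 3 — Series combination: Z_total = R + C = 818 - j6.03e+04 Ω = 6.03e+04∠-89.2° Ω.

Z = 818 - j6.03e+04 Ω = 6.03e+04∠-89.2° Ω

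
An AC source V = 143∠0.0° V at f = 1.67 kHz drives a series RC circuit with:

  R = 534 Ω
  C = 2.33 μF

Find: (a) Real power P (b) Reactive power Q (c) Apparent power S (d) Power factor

Step 1 — Angular frequency: ω = 2π·f = 2π·1670 = 1.049e+04 rad/s.
Step 2 — Component impedances:
  R: Z = R = 534 Ω
  C: Z = 1/(jωC) = -j/(ω·C) = 0 - j40.9 Ω
Step 3 — Series combination: Z_total = R + C = 534 - j40.9 Ω = 535.6∠-4.4° Ω.
Step 4 — Source phasor: V = 143∠0.0° V = 143 V.
Step 5 — Current: I = V / Z = 0.2662 + j0.02039 A = 0.267∠4.4° A.
Step 6 — Complex power: S = V·I* = 38.07 - j2.916 VA.
Step 7 — Real power: P = Re(S) = 38.07 W.
Step 8 — Reactive power: Q = Im(S) = -2.916 VAR.
Step 9 — Apparent power: |S| = 38.18 VA.
Step 10 — Power factor: PF = P/|S| = 0.9971 (leading).

(a) P = 38.07 W  (b) Q = -2.916 VAR  (c) S = 38.18 VA  (d) PF = 0.9971 (leading)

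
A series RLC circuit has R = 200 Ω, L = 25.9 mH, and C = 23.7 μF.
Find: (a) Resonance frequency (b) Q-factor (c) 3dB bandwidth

Step 1 — Resonance: ω₀ = 1/√(LC) = 1/√(0.0259·2.37e-05) = 1276 rad/s.
Step 2 — f₀ = ω₀/(2π) = 203.1 Hz.
Step 3 — Series Q: Q = ω₀L/R = 1276·0.0259/200 = 0.1653.
Step 4 — Bandwidth: Δω = ω₀/Q = 7722 rad/s; BW = Δω/(2π) = 1229 Hz.

(a) f₀ = 203.1 Hz  (b) Q = 0.1653  (c) BW = 1229 Hz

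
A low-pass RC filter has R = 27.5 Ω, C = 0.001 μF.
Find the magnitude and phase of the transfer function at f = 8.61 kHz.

Step 1 — Angular frequency: ω = 2π·8610 = 5.41e+04 rad/s.
Step 2 — Transfer function: H(jω) = 1/(1 + jωRC).
Step 3 — Denominator: 1 + jωRC = 1 + j·5.41e+04·27.5·1e-09 = 1 + j0.001488.
Step 4 — H = 1 - j0.001488.
Step 5 — Magnitude: |H| = 1 (-0.0 dB); phase: φ = -0.1°.

|H| = 1 (-0.0 dB), φ = -0.1°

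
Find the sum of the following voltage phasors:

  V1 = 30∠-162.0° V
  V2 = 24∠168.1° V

Step 1 — Convert each phasor to rectangular form:
  V1 = 30·(cos(-162.0°) + j·sin(-162.0°)) = -28.53 - j9.271 V
  V2 = 24·(cos(168.1°) + j·sin(168.1°)) = -23.48 + j4.949 V
Step 2 — Sum components: V_total = -52.02 - j4.322 V.
Step 3 — Convert to polar: |V_total| = 52.2 V, ∠V_total = -175.3°.

V_total = 52.2∠-175.3° V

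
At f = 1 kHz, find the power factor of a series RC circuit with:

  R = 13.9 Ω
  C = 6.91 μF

Step 1 — Angular frequency: ω = 2π·f = 2π·1000 = 6283 rad/s.
Step 2 — Component impedances:
  R: Z = R = 13.9 Ω
  C: Z = 1/(jωC) = -j/(ω·C) = 0 - j23.03 Ω
Step 3 — Series combination: Z_total = R + C = 13.9 - j23.03 Ω = 26.9∠-58.9° Ω.
Step 4 — Power factor: PF = cos(φ) = Re(Z)/|Z| = 13.9/26.9 = 0.5167.
Step 5 — Type: Im(Z) = -23.03 ⇒ leading (phase φ = -58.9°).

PF = 0.5167 (leading, φ = -58.9°)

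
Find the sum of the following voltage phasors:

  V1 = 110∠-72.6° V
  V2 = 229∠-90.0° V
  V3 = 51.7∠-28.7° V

Step 1 — Convert each phasor to rectangular form:
  V1 = 110·(cos(-72.6°) + j·sin(-72.6°)) = 32.89 - j105 V
  V2 = 229·(cos(-90.0°) + j·sin(-90.0°)) = 0 - j229 V
  V3 = 51.7·(cos(-28.7°) + j·sin(-28.7°)) = 45.35 - j24.83 V
Step 2 — Sum components: V_total = 78.24 - j358.8 V.
Step 3 — Convert to polar: |V_total| = 367.2 V, ∠V_total = -77.7°.

V_total = 367.2∠-77.7° V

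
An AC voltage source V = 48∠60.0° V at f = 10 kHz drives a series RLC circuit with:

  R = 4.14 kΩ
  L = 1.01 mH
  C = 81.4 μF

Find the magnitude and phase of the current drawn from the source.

Step 1 — Angular frequency: ω = 2π·f = 2π·1e+04 = 6.283e+04 rad/s.
Step 2 — Component impedances:
  R: Z = R = 4140 Ω
  L: Z = jωL = j·6.283e+04·0.00101 = 0 + j63.46 Ω
  C: Z = 1/(jωC) = -j/(ω·C) = 0 - j0.1955 Ω
Step 3 — Series combination: Z_total = R + L + C = 4140 + j63.26 Ω = 4140∠0.9° Ω.
Step 4 — Source phasor: V = 48∠60.0° V = 24 + j41.57 V.
Step 5 — Ohm's law: I = V / Z_total = (24 + j41.57) / (4140 + j63.26) = 0.005949 + j0.00995 A.
Step 6 — Convert to polar: |I| = 0.01159 A, ∠I = 59.1°.

I = 0.01159∠59.1° A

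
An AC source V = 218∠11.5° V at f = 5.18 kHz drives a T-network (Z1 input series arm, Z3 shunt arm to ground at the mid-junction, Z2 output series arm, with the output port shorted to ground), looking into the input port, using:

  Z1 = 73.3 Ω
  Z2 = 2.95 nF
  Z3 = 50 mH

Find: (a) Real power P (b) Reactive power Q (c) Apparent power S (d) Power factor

Step 1 — Angular frequency: ω = 2π·f = 2π·5180 = 3.255e+04 rad/s.
Step 2 — Component impedances:
  Z1: Z = R = 73.3 Ω
  Z2: Z = 1/(jωC) = -j/(ω·C) = 0 - j1.042e+04 Ω
  Z3: Z = jωL = j·3.255e+04·0.05 = 0 + j1627 Ω
Step 3 — With the output port shorted to ground, the output series arm Z2 runs from the junction to ground; the shunt arm Z3 also runs from the junction to ground. They appear in parallel: Z3 || Z2 = 0 + j1929 Ω.
Step 4 — Series with input arm Z1: Z_in = Z1 + (Z3 || Z2) = 73.3 + j1929 Ω = 1930∠87.8° Ω.
Step 5 — Source phasor: V = 218∠11.5° V = 213.6 + j43.46 V.
Step 6 — Current: I = V / Z = 0.02671 - j0.1097 A = 0.1129∠-76.3° A.
Step 7 — Complex power: S = V·I* = 0.9351 + j24.6 VA.
Step 8 — Real power: P = Re(S) = 0.9351 W.
Step 9 — Reactive power: Q = Im(S) = 24.6 VAR.
Step 10 — Apparent power: |S| = 24.62 VA.
Step 11 — Power factor: PF = P/|S| = 0.03798 (lagging).

(a) P = 0.9351 W  (b) Q = 24.6 VAR  (c) S = 24.62 VA  (d) PF = 0.03798 (lagging)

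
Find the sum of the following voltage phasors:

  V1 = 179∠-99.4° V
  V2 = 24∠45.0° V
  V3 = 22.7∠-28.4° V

Step 1 — Convert each phasor to rectangular form:
  V1 = 179·(cos(-99.4°) + j·sin(-99.4°)) = -29.24 - j176.6 V
  V2 = 24·(cos(45.0°) + j·sin(45.0°)) = 16.97 + j16.97 V
  V3 = 22.7·(cos(-28.4°) + j·sin(-28.4°)) = 19.97 - j10.8 V
Step 2 — Sum components: V_total = 7.703 - j170.4 V.
Step 3 — Convert to polar: |V_total| = 170.6 V, ∠V_total = -87.4°.

V_total = 170.6∠-87.4° V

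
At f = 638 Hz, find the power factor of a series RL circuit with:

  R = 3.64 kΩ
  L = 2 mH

Step 1 — Angular frequency: ω = 2π·f = 2π·638 = 4009 rad/s.
Step 2 — Component impedances:
  R: Z = R = 3640 Ω
  L: Z = jωL = j·4009·0.002 = 0 + j8.017 Ω
Step 3 — Series combination: Z_total = R + L = 3640 + j8.017 Ω = 3640∠0.1° Ω.
Step 4 — Power factor: PF = cos(φ) = Re(Z)/|Z| = 3640/3640 = 1.
Step 5 — Type: Im(Z) = 8.017 ⇒ lagging (phase φ = 0.1°).

PF = 1 (lagging, φ = 0.1°)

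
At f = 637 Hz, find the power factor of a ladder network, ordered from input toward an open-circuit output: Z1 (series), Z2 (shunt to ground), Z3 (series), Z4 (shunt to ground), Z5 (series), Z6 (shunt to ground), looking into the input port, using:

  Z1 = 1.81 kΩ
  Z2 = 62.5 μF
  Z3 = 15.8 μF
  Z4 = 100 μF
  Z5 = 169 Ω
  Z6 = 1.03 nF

Step 1 — Angular frequency: ω = 2π·f = 2π·637 = 4002 rad/s.
Step 2 — Component impedances:
  Z1: Z = R = 1810 Ω
  Z2: Z = 1/(jωC) = -j/(ω·C) = 0 - j3.998 Ω
  Z3: Z = 1/(jωC) = -j/(ω·C) = 0 - j15.81 Ω
  Z4: Z = 1/(jωC) = -j/(ω·C) = 0 - j2.499 Ω
  Z5: Z = R = 169 Ω
  Z6: Z = 1/(jωC) = -j/(ω·C) = 0 - j2.426e+05 Ω
Step 3 — Ladder network (open output): work backward from the far end, alternating series and parallel combinations. Z_in = 1810 - j3.281 Ω = 1810∠-0.1° Ω.
Step 4 — Power factor: PF = cos(φ) = Re(Z)/|Z| = 1810/1810 = 1.
Step 5 — Type: Im(Z) = -3.281 ⇒ leading (phase φ = -0.1°).

PF = 1 (leading, φ = -0.1°)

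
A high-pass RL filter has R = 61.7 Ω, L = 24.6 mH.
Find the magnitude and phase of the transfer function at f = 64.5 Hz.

Step 1 — Angular frequency: ω = 2π·64.5 = 405.3 rad/s.
Step 2 — Transfer function: H(jω) = jωL/(R + jωL).
Step 3 — Numerator jωL = j·9.97; denominator R + jωL = 61.7 + j9.97.
Step 4 — H = 0.02544 + j0.1575.
Step 5 — Magnitude: |H| = 0.1595 (-15.9 dB); phase: φ = 80.8°.

|H| = 0.1595 (-15.9 dB), φ = 80.8°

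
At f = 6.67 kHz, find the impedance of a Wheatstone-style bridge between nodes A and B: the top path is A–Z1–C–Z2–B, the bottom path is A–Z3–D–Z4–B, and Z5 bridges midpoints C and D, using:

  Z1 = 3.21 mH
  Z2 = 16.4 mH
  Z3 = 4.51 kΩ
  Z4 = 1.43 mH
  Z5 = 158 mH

Step 1 — Angular frequency: ω = 2π·f = 2π·6670 = 4.191e+04 rad/s.
Step 2 — Component impedances:
  Z1: Z = jωL = j·4.191e+04·0.00321 = 0 + j134.5 Ω
  Z2: Z = jωL = j·4.191e+04·0.0164 = 0 + j687.3 Ω
  Z3: Z = R = 4510 Ω
  Z4: Z = jωL = j·4.191e+04·0.00143 = 0 + j59.93 Ω
  Z5: Z = jωL = j·4.191e+04·0.158 = 0 + j6622 Ω
Step 3 — Bridge requires nodal analysis (the Z5 bridge couples midpoints C and D, so the two paths cannot be reduced to a simple series/parallel combination). Setting node B to ground and injecting 1 A at node A, the 3-node admittance system at A, C, D solves to V_A = Z_AB = 121.6 + j736 Ω = 746∠80.6° Ω.

Z = 121.6 + j736 Ω = 746∠80.6° Ω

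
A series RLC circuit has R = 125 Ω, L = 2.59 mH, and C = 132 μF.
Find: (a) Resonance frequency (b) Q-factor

Step 1 — Resonance condition Im(Z)=0 gives ω₀ = 1/√(LC).
Step 2 — ω₀ = 1/√(0.00259·0.000132) = 1710 rad/s.
Step 3 — f₀ = ω₀/(2π) = 272.2 Hz.
Step 4 — Series Q: Q = ω₀L/R = 1710·0.00259/125 = 0.03544.

(a) f₀ = 272.2 Hz  (b) Q = 0.03544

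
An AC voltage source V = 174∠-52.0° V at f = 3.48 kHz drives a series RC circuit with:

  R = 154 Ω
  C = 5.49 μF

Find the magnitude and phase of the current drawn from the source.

Step 1 — Angular frequency: ω = 2π·f = 2π·3480 = 2.187e+04 rad/s.
Step 2 — Component impedances:
  R: Z = R = 154 Ω
  C: Z = 1/(jωC) = -j/(ω·C) = 0 - j8.33 Ω
Step 3 — Series combination: Z_total = R + C = 154 - j8.33 Ω = 154.2∠-3.1° Ω.
Step 4 — Source phasor: V = 174∠-52.0° V = 107.1 - j137.1 V.
Step 5 — Ohm's law: I = V / Z_total = (107.1 - j137.1) / (154 - j8.33) = 0.7416 - j0.8502 A.
Step 6 — Convert to polar: |I| = 1.128 A, ∠I = -48.9°.

I = 1.128∠-48.9° A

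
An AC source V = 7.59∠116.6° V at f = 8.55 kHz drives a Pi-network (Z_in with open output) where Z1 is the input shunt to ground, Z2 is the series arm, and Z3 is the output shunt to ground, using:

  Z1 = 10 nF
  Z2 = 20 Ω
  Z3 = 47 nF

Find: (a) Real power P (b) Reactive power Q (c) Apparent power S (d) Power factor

Step 1 — Angular frequency: ω = 2π·f = 2π·8550 = 5.372e+04 rad/s.
Step 2 — Component impedances:
  Z1: Z = 1/(jωC) = -j/(ω·C) = 0 - j1861 Ω
  Z2: Z = R = 20 Ω
  Z3: Z = 1/(jωC) = -j/(ω·C) = 0 - j396.1 Ω
Step 3 — With open output, the series arm Z2 and the output shunt Z3 appear in series to ground: Z2 + Z3 = 20 - j396.1 Ω.
Step 4 — Parallel with input shunt Z1: Z_in = Z1 || (Z2 + Z3) = 13.6 - j326.7 Ω = 327∠-87.6° Ω.
Step 5 — Source phasor: V = 7.59∠116.6° V = -3.398 + j6.787 V.
Step 6 — Current: I = V / Z = -0.02117 - j0.009522 A = 0.02321∠-155.8° A.
Step 7 — Complex power: S = V·I* = 0.007326 - j0.176 VA.
Step 8 — Real power: P = Re(S) = 0.007326 W.
Step 9 — Reactive power: Q = Im(S) = -0.176 VAR.
Step 10 — Apparent power: |S| = 0.1762 VA.
Step 11 — Power factor: PF = P/|S| = 0.04158 (leading).

(a) P = 0.007326 W  (b) Q = -0.176 VAR  (c) S = 0.1762 VA  (d) PF = 0.04158 (leading)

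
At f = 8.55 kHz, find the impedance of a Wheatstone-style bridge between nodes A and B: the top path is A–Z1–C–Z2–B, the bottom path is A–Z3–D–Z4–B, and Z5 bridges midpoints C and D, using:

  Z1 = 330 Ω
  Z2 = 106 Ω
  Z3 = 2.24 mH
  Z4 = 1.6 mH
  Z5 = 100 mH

Step 1 — Angular frequency: ω = 2π·f = 2π·8550 = 5.372e+04 rad/s.
Step 2 — Component impedances:
  Z1: Z = R = 330 Ω
  Z2: Z = R = 106 Ω
  Z3: Z = jωL = j·5.372e+04·0.00224 = 0 + j120.3 Ω
  Z4: Z = jωL = j·5.372e+04·0.0016 = 0 + j85.95 Ω
  Z5: Z = jωL = j·5.372e+04·0.1 = 0 + j5372 Ω
Step 3 — Bridge requires nodal analysis (the Z5 bridge couples midpoints C and D, so the two paths cannot be reduced to a simple series/parallel combination). Setting node B to ground and injecting 1 A at node A, the 3-node admittance system at A, C, D solves to V_A = Z_AB = 79.6 + j168.4 Ω = 186.3∠64.7° Ω.

Z = 79.6 + j168.4 Ω = 186.3∠64.7° Ω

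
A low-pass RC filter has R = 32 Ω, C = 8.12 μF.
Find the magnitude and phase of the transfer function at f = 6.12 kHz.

Step 1 — Angular frequency: ω = 2π·6120 = 3.845e+04 rad/s.
Step 2 — Transfer function: H(jω) = 1/(1 + jωRC).
Step 3 — Denominator: 1 + jωRC = 1 + j·3.845e+04·32·8.12e-06 = 1 + j9.992.
Step 4 — H = 0.009917 - j0.09909.
Step 5 — Magnitude: |H| = 0.09959 (-20.0 dB); phase: φ = -84.3°.

|H| = 0.09959 (-20.0 dB), φ = -84.3°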